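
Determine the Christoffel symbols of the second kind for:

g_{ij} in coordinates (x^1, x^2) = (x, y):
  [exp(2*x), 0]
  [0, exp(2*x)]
Using Γ^k_{ij} = (1/2) g^{km} (∂_i g_{mj} + ∂_j g_{mi} - ∂_m g_{ij}); the metric is diagonal, so only the m = k term contributes.
Non-zero symbols (using the symmetry Γ^k_{ij} = Γ^k_{ji}):
Γ^x_{x x} = (1/2) g^{xx} (∂_x g_{xx} + ∂_x g_{xx} - ∂_x g_{xx}) = (1/2)(exp(-2*x))((2*exp(2*x)) + (2*exp(2*x)) - (2*exp(2*x))) = 1
Γ^x_{y y} = (1/2) g^{xx} (∂_y g_{xy} + ∂_y g_{xy} - ∂_x g_{yy}) = (1/2)(exp(-2*x))((0) + (0) - (2*exp(2*x))) = -1
Γ^y_{x y} = (1/2) g^{yy} (∂_x g_{yy} + ∂_y g_{yx} - ∂_y g_{xy}) = (1/2)(exp(-2*x))((2*exp(2*x)) + (0) - (0)) = 1
All other Christoffel symbols are zero.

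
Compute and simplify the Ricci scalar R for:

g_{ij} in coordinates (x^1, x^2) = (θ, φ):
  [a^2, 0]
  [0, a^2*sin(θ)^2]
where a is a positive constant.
Non-zero Christoffel symbols (Γ^k_{ij} = Γ^k_{ji}):
Γ^θ_{φ φ} = -sin(2*θ)/2
Γ^φ_{θ φ} = 1/tan(θ)
Ricci tensor (R_{ij} = R^k_{ikj}): R_{θθ} = 1, R_{θφ} = 0, R_{φφ} = sin(θ)^2
Inverse metric: g^{θθ} = 1/a^2, g^{φφ} = 1/(a^2*sin(θ)^2)
R = g^{ij} R_{ij} = (1/a^2)(1) + (1/(a^2*sin(θ)^2))(sin(θ)^2) = 2/a^2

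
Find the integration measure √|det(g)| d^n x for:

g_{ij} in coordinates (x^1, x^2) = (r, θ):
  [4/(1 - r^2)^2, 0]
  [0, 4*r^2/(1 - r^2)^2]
det(g) = 16*r^2/(1 - r^2)^4
√|det(g)| = 4*r/(r^2 - 1)^2
Volume element: dV = 4*r/(r^2 - 1)^2 dr dθ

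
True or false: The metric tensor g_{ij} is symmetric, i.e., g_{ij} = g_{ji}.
By definition the metric is a symmetric bilinear form, g_{ij} = g_{ji}.
True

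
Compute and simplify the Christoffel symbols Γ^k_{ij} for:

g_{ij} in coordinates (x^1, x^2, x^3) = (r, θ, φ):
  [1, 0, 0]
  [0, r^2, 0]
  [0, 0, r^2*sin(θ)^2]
Using Γ^k_{ij} = (1/2) g^{km} (∂_i g_{mj} + ∂_j g_{mi} - ∂_m g_{ij}); the metric is diagonal, so only the m = k term contributes.
Non-zero symbols (using the symmetry Γ^k_{ij} = Γ^k_{ji}):
Γ^r_{θ θ} = (1/2) g^{rr} (∂_θ g_{rθ} + ∂_θ g_{rθ} - ∂_r g_{θθ}) = (1/2)(1)((0) + (0) - (2*r)) = -r
Γ^r_{φ φ} = (1/2) g^{rr} (∂_φ g_{rφ} + ∂_φ g_{rφ} - ∂_r g_{φφ}) = (1/2)(1)((0) + (0) - (2*r*sin(θ)^2)) = -r*sin(θ)^2
Γ^θ_{r θ} = (1/2) g^{θθ} (∂_r g_{θθ} + ∂_θ g_{θr} - ∂_θ g_{rθ}) = (1/2)(1/r^2)((2*r) + (0) - (0)) = 1/r
Γ^θ_{φ φ} = (1/2) g^{θθ} (∂_φ g_{θφ} + ∂_φ g_{θφ} - ∂_θ g_{φφ}) = (1/2)(1/r^2)((0) + (0) - (r^2*sin(2*θ))) = -sin(2*θ)/2
Γ^φ_{r φ} = (1/2) g^{φφ} (∂_r g_{φφ} + ∂_φ g_{φr} - ∂_φ g_{rφ}) = (1/2)(1/(r^2*sin(θ)^2))((2*r*sin(θ)^2) + (0) - (0)) = 1/r
Γ^φ_{θ φ} = (1/2) g^{φφ} (∂_θ g_{φφ} + ∂_φ g_{φθ} - ∂_φ g_{θφ}) = (1/2)(1/(r^2*sin(θ)^2))((r^2*sin(2*θ)) + (0) - (0)) = 1/tan(θ)
All other Christoffel symbols are zero.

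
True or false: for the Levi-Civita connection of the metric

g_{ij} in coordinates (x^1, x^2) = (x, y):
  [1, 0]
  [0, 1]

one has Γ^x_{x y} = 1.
Γ^x_{x y} = (1/2) g^{xx} (∂_x g_{xy} + ∂_y g_{xx} - ∂_x g_{xy}) = (1/2)(1)((0) + (0) - (0)) = 0
This differs from the proposed value 1.
False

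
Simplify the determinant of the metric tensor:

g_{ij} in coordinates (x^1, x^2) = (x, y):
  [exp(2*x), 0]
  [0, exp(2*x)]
For a 2×2 metric: det(g) = g_{11}·g_{22} - g_{12}·g_{21}
= (exp(2*x))·(exp(2*x)) - (0)·(0)
= exp(4*x) - 0
det(g) = exp(4*x)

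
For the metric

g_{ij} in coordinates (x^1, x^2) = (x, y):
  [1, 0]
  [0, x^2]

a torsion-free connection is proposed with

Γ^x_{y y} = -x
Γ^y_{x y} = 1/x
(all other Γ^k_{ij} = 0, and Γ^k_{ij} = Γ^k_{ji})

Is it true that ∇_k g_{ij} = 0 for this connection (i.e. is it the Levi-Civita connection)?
Using ∇_k g_{ij} = ∂_k g_{ij} - Γ^m_{ki} g_{mj} - Γ^m_{kj} g_{im}:
e.g. ∇_x g_{yy} = (2*x) - (x) - (x) = 0
Every component ∇_k g_{ij} vanishes: the connection is metric compatible.
Yes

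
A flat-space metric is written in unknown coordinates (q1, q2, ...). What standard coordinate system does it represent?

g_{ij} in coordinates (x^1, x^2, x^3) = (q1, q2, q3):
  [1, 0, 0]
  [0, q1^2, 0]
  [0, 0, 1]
The line element ds^2 = dq1^2 + q1^2 dq2^2 + dq3^2 is dr^2 + r^2 dθ^2 + dz^2 with q1 = r, q2 = θ, q3 = z.
cylindrical coordinates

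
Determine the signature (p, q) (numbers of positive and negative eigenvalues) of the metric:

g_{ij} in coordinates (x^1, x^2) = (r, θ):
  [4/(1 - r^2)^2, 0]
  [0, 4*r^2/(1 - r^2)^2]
The metric is diagonal, so its eigenvalues are the diagonal entries: 4/(1 - r^2)^2, 4*r^2/(1 - r^2)^2 (at a generic point, where coordinate-dependent entries are positive).
2 positive, 0 negative.
(2, 0) - Riemannian (positive definite)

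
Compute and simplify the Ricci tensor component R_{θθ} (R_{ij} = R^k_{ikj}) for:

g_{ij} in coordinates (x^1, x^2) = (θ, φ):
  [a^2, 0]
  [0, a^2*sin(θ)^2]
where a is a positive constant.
Non-zero Christoffel symbols (Γ^k_{ij} = Γ^k_{ji}):
Γ^θ_{φ φ} = -sin(2*θ)/2
Γ^φ_{θ φ} = 1/tan(θ)
R^θ_{θ θ θ} = 0 (a repeated index in an antisymmetric pair)
R^φ_{θ φ θ} = ∂_φ Γ^φ_{θ θ} - ∂_θ Γ^φ_{θ φ} + Γ^φ_{φ m} Γ^m_{θ θ} - Γ^φ_{θ m} Γ^m_{θ φ}
  = (0) - (-1/sin(θ)^2) + (0) - (1/tan(θ)^2) = 1
R_{θθ} = R^θ_{θ θ θ} + R^φ_{θ φ θ} = (0) + (1) = 1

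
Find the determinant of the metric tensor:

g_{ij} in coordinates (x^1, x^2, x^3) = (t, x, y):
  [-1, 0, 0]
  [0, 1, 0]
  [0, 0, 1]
Diagonal metric: det(g) = g_{11}·g_{22}·g_{33}
= (-1)·(1)·(1)
det(g) = -1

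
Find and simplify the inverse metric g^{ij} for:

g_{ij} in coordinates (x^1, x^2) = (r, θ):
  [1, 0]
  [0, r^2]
The metric is diagonal, so g^{ij} is diagonal with entries 1/g_{ii}: diag(1, 1/(r^2)).
g^{ij}:
  [1, 0]
  [0, 1/r^2]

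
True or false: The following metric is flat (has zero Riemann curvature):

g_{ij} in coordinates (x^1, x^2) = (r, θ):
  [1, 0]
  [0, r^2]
Non-zero Christoffel symbols:
Γ^r_{θ θ} = -r
Γ^θ_{r θ} = 1/r
Ricci tensor: R_{rr} = 0, R_{rθ} = 0, R_{θθ} = 0
All R_{ij} vanish; in 2 dimensions the Riemann tensor is fully determined by the Ricci tensor, so R^i_{jkl} = 0: the metric is flat (curvilinear coordinates on flat space).
True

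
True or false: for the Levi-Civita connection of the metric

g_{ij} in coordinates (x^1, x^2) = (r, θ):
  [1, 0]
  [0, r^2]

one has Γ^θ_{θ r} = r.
Γ^θ_{θ r} = (1/2) g^{θθ} (∂_θ g_{θr} + ∂_r g_{θθ} - ∂_θ g_{θr}) = (1/2)(1/r^2)((0) + (2*r) - (0)) = 1/r
This differs from the proposed value r.
False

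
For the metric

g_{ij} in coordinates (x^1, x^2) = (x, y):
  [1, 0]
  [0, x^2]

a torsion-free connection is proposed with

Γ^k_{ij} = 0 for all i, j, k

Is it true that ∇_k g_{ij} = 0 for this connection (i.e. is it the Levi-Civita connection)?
Using ∇_k g_{ij} = ∂_k g_{ij} - Γ^m_{ki} g_{mj} - Γ^m_{kj} g_{im}:
∇_x g_{yy} = (2*x) - (0) - (0) = 2*x ≠ 0
So the connection is not metric compatible (it is not the Levi-Civita connection).
No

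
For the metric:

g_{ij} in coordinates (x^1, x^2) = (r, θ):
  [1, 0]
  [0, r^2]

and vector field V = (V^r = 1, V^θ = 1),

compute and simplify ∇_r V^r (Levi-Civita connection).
Non-zero Christoffel symbols:
Γ^r_{θ θ} = -r
Γ^θ_{r θ} = 1/r
∇_r V^r = ∂_r V^r + Γ^r_{r j} V^j
  = (0) + (0)(1) + (0)(1)
  = 0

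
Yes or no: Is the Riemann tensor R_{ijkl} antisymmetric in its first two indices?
R_{ijkl} = -R_{jikl} (follows from metric compatibility).
Yes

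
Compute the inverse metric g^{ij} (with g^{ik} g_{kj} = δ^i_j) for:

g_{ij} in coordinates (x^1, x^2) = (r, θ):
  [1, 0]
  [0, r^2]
The metric is diagonal, so g^{ij} is diagonal with entries 1/g_{ii}: diag(1, 1/(r^2)).
g^{ij}:
  [1, 0]
  [0, 1/r^2]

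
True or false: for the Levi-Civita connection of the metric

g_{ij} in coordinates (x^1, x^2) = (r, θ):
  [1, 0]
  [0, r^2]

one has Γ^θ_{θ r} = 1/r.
Γ^θ_{θ r} = (1/2) g^{θθ} (∂_θ g_{θr} + ∂_r g_{θθ} - ∂_θ g_{θr}) = (1/2)(1/r^2)((0) + (2*r) - (0)) = 1/r
This equals the proposed value 1/r.
True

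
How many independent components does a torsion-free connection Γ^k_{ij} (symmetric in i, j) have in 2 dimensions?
Γ^k_{ij} has n choices for the upper index and n(n+1)/2 independent symmetric lower index pairs.
Total = 2 × 2×3/2 = 2 × 3 = 6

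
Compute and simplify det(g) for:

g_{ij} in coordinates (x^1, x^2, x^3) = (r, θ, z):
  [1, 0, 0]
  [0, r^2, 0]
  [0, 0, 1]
Diagonal metric: det(g) = g_{11}·g_{22}·g_{33}
= (1)·(r^2)·(1)
det(g) = r^2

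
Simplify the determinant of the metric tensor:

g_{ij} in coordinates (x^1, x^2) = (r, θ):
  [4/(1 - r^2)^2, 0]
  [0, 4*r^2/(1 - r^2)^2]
For a 2×2 metric: det(g) = g_{11}·g_{22} - g_{12}·g_{21}
= (4/(1 - r^2)^2)·(4*r^2/(1 - r^2)^2) - (0)·(0)
= 16*r^2/(1 - r^2)^4 - 0
det(g) = 16*r^2/(1 - r^2)^4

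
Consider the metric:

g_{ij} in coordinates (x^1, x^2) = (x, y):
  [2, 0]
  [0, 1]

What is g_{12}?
With x^1 = x, x^2 = y, g_{12} = g_{xy} is the row-1, column-2 entry of the matrix.
g_{12} = 0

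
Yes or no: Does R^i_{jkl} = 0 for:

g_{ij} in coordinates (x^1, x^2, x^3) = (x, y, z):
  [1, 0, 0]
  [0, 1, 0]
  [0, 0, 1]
All metric components are constant, so every Christoffel symbol vanishes and R^i_{jkl} = 0.
Yes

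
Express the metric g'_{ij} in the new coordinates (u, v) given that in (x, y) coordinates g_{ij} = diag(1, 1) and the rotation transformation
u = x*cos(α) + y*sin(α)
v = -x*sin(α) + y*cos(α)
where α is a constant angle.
Invert the transformation: x = u*cos(α) - v*sin(α), y = u*sin(α) + v*cos(α)
g'_{ij} = (∂x^k/∂x'^i)(∂x^l/∂x'^j) g_{kl}; with g_{kl} = δ_{kl} this is Σ_k (∂x^k/∂x'^i)(∂x^k/∂x'^j).
Jacobian: ∂x/∂u = cos(α), ∂x/∂v = -sin(α), ∂y/∂u = sin(α), ∂y/∂v = cos(α)
g'_{uu} = (cos(α))(cos(α)) + (sin(α))(sin(α)) = 1
g'_{uv} = (cos(α))(-sin(α)) + (sin(α))(cos(α)) = 0
g'_{vv} = (-sin(α))(-sin(α)) + (cos(α))(cos(α)) = 1
g'_{ij} = diag(1, 1)
The Euclidean metric is invariant under rotations.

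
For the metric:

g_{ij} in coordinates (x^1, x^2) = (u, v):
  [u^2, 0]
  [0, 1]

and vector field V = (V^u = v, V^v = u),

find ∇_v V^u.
Non-zero Christoffel symbols:
Γ^u_{u u} = 1/u
∇_v V^u = ∂_v V^u + Γ^u_{v j} V^j
  = (1) + (0)(v) + (0)(u)
  = 1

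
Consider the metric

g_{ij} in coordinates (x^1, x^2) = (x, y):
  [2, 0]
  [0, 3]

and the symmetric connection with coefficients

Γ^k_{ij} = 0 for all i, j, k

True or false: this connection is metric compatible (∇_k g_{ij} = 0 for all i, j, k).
Using ∇_k g_{ij} = ∂_k g_{ij} - Γ^m_{ki} g_{mj} - Γ^m_{kj} g_{im}:
e.g. ∇_y g_{xy} = (0) - (0) - (0) = 0
Every component ∇_k g_{ij} vanishes: the connection is metric compatible.
True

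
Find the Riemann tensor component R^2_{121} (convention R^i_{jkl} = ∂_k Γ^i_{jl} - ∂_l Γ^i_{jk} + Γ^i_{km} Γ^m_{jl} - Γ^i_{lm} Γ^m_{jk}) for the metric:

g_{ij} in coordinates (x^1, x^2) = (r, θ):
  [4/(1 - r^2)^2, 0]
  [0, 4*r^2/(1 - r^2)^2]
Non-zero Christoffel symbols (Γ^k_{ij} = Γ^k_{ji}):
Γ^r_{r r} = 2*r/(1 - r^2)
Γ^r_{θ θ} = (r^3 + r)/(r^2 - 1)
Γ^θ_{r θ} = (-r^2 - 1)/(r^3 - r)
R^θ_{r θ r} = ∂_θ Γ^θ_{r r} - ∂_r Γ^θ_{r θ} + Γ^θ_{θ m} Γ^m_{r r} - Γ^θ_{r m} Γ^m_{r θ}
  = (0) - ((r^4 + 4*r^2 - 1)/(r^3 - r)^2) + (2*(r^2 + 1)/(r^2 - 1)^2) - ((r^2 + 1)^2/(r^3 - r)^2) = -4/(r^2 - 1)^2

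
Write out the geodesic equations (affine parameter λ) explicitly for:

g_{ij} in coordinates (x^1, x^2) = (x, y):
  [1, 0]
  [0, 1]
Geodesic equation: d^2x^k/dλ^2 + Γ^k_{ij} (dx^i/dλ)(dx^j/dλ) = 0.
All Christoffel symbols vanish, so the geodesics are straight lines:
d^2x/dλ^2 = 0
d^2y/dλ^2 = 0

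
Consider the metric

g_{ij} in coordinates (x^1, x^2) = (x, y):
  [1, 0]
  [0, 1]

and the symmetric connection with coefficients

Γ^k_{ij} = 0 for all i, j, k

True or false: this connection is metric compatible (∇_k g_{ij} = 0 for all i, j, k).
Using ∇_k g_{ij} = ∂_k g_{ij} - Γ^m_{ki} g_{mj} - Γ^m_{kj} g_{im}:
e.g. ∇_x g_{xx} = (0) - (0) - (0) = 0
Every component ∇_k g_{ij} vanishes: the connection is metric compatible.
True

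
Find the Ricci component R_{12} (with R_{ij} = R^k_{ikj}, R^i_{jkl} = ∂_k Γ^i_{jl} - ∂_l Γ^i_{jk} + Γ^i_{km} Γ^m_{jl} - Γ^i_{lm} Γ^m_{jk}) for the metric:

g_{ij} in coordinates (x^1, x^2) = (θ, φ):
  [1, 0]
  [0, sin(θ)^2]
Non-zero Christoffel symbols (Γ^k_{ij} = Γ^k_{ji}):
Γ^θ_{φ φ} = -sin(2*θ)/2
Γ^φ_{θ φ} = 1/tan(θ)
R^θ_{θ θ φ} = 0 (a repeated index in an antisymmetric pair)
R^φ_{θ φ φ} = 0 (a repeated index in an antisymmetric pair)
R_{θφ} = R^θ_{θ θ φ} + R^φ_{θ φ φ} = (0) + (0) = 0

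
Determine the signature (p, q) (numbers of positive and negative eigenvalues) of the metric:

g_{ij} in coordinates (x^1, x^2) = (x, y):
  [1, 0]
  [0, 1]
The metric is diagonal, so its eigenvalues are the diagonal entries: 1, 1 (at a generic point, where coordinate-dependent entries are positive).
2 positive, 0 negative.
(2, 0) - Riemannian (positive definite)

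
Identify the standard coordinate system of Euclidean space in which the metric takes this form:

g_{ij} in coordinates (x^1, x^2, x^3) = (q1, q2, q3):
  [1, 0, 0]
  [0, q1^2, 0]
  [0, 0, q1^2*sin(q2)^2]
The line element ds^2 = dq1^2 + q1^2 dq2^2 + q1^2 sin(q2)^2 dq3^2 is dr^2 + r^2 dθ^2 + r^2 sin(θ)^2 dφ^2 with q1 = r, q2 = θ, q3 = φ.
spherical coordinates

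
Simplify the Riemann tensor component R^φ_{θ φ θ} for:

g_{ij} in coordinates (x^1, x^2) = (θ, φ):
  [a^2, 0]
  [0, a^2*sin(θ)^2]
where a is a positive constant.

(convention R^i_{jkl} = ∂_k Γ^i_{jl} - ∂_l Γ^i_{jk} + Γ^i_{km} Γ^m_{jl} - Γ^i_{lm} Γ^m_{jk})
Non-zero Christoffel symbols (Γ^k_{ij} = Γ^k_{ji}):
Γ^θ_{φ φ} = -sin(2*θ)/2
Γ^φ_{θ φ} = 1/tan(θ)
R^φ_{θ φ θ} = ∂_φ Γ^φ_{θ θ} - ∂_θ Γ^φ_{θ φ} + Γ^φ_{φ m} Γ^m_{θ θ} - Γ^φ_{θ m} Γ^m_{θ φ}
  = (0) - (-1/sin(θ)^2) + (0) - (1/tan(θ)^2) = 1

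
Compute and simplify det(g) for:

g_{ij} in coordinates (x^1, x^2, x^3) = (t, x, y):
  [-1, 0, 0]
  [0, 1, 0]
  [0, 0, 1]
Diagonal metric: det(g) = g_{11}·g_{22}·g_{33}
= (-1)·(1)·(1)
det(g) = -1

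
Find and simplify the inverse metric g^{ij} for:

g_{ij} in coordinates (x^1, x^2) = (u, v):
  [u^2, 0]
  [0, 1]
The metric is diagonal, so g^{ij} is diagonal with entries 1/g_{ii}: diag(1/(u^2), 1).
g^{ij}:
  [1/u^2, 0]
  [0, 1]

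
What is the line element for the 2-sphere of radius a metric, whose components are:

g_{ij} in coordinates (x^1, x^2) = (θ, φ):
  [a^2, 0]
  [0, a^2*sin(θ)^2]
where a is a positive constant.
ds^2 = g_{ij} dx^i dx^j; only the non-zero components contribute.
ds^2 = a^2 dθ^2 + a^2*sin(θ)^2 dφ^2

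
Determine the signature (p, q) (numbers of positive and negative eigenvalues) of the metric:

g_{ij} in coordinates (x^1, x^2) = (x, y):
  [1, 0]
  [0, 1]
The metric is diagonal, so its eigenvalues are the diagonal entries: 1, 1 (at a generic point, where coordinate-dependent entries are positive).
2 positive, 0 negative.
(2, 0) - Riemannian (positive definite)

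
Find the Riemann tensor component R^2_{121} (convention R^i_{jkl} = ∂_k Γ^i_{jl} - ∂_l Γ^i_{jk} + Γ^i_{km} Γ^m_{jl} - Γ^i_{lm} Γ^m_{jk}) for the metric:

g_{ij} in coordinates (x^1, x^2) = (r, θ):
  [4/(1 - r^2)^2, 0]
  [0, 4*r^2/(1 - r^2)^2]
Non-zero Christoffel symbols (Γ^k_{ij} = Γ^k_{ji}):
Γ^r_{r r} = 2*r/(1 - r^2)
Γ^r_{θ θ} = (r^3 + r)/(r^2 - 1)
Γ^θ_{r θ} = (-r^2 - 1)/(r^3 - r)
R^θ_{r θ r} = ∂_θ Γ^θ_{r r} - ∂_r Γ^θ_{r θ} + Γ^θ_{θ m} Γ^m_{r r} - Γ^θ_{r m} Γ^m_{r θ}
  = (0) - ((r^4 + 4*r^2 - 1)/(r^3 - r)^2) + (2*(r^2 + 1)/(r^2 - 1)^2) - ((r^2 + 1)^2/(r^3 - r)^2) = -4/(r^2 - 1)^2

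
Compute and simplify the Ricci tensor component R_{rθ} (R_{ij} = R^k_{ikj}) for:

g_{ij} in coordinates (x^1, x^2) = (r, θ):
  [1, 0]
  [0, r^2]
Non-zero Christoffel symbols (Γ^k_{ij} = Γ^k_{ji}):
Γ^r_{θ θ} = -r
Γ^θ_{r θ} = 1/r
R^r_{r r θ} = 0 (a repeated index in an antisymmetric pair)
R^θ_{r θ θ} = 0 (a repeated index in an antisymmetric pair)
R_{rθ} = R^r_{r r θ} + R^θ_{r θ θ} = (0) + (0) = 0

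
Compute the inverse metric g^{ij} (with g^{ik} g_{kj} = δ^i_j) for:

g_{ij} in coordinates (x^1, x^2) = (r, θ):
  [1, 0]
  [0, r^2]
The metric is diagonal, so g^{ij} is diagonal with entries 1/g_{ii}: diag(1, 1/(r^2)).
g^{ij}:
  [1, 0]
  [0, 1/r^2]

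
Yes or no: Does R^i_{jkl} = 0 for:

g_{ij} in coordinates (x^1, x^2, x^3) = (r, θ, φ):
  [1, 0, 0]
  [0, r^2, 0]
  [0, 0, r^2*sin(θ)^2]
Non-zero Christoffel symbols:
Γ^r_{θ θ} = -r
Γ^r_{φ φ} = -r*sin(θ)^2
Γ^θ_{r θ} = 1/r
Γ^θ_{φ φ} = -sin(2*θ)/2
Γ^φ_{r φ} = 1/r
Γ^φ_{θ φ} = 1/tan(θ)
Ricci tensor: R_{rr} = 0, R_{rθ} = 0, R_{rφ} = 0, R_{θθ} = 0, R_{θφ} = 0, R_{φφ} = 0
All R_{ij} vanish; in 3 dimensions the Riemann tensor is fully determined by the Ricci tensor, so R^i_{jkl} = 0: the metric is flat (curvilinear coordinates on flat space).
Yes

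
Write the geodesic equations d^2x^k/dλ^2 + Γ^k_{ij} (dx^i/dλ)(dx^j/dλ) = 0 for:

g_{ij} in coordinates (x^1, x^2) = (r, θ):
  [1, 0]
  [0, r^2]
Geodesic equation: d^2x^k/dλ^2 + Γ^k_{ij} (dx^i/dλ)(dx^j/dλ) = 0.
Non-zero Christoffel symbols:
Γ^r_{θ θ} = -r
Γ^θ_{r θ} = 1/r
Substituting (the symmetric pair Γ^k_{ij}, Γ^k_{ji} combines into a factor 2):
d^2r/dλ^2 - r (dθ/dλ)^2 = 0
d^2θ/dλ^2 + (2/r) (dr/dλ)(dθ/dλ) = 0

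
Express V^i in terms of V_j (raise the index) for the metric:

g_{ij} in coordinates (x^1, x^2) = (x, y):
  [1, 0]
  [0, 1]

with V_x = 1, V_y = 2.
Inverse metric (diagonal): g^{xx} = 1, g^{yy} = 1
V^i = g^{ij} V_j:
V^x = (1)(1) + (0)(2) = 1
V^y = (0)(1) + (1)(2) = 2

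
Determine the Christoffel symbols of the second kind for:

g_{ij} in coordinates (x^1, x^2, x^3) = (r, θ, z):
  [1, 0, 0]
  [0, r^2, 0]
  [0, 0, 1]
Using Γ^k_{ij} = (1/2) g^{km} (∂_i g_{mj} + ∂_j g_{mi} - ∂_m g_{ij}); the metric is diagonal, so only the m = k term contributes.
Non-zero symbols (using the symmetry Γ^k_{ij} = Γ^k_{ji}):
Γ^r_{θ θ} = (1/2) g^{rr} (∂_θ g_{rθ} + ∂_θ g_{rθ} - ∂_r g_{θθ}) = (1/2)(1)((0) + (0) - (2*r)) = -r
Γ^θ_{r θ} = (1/2) g^{θθ} (∂_r g_{θθ} + ∂_θ g_{θr} - ∂_θ g_{rθ}) = (1/2)(1/r^2)((2*r) + (0) - (0)) = 1/r
All other Christoffel symbols are zero.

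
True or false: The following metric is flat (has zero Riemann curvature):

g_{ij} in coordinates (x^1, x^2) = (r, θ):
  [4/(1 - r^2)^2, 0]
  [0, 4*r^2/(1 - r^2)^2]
Non-zero Christoffel symbols:
Γ^r_{r r} = 2*r/(1 - r^2)
Γ^r_{θ θ} = (r^3 + r)/(r^2 - 1)
Γ^θ_{r θ} = (-r^2 - 1)/(r^3 - r)
Ricci tensor: R_{rr} = -4/(r^2 - 1)^2, R_{rθ} = 0, R_{θθ} = -4*r^2/(r^2 - 1)^2
The Ricci tensor is non-zero, so the Riemann tensor is non-zero: not flat.
False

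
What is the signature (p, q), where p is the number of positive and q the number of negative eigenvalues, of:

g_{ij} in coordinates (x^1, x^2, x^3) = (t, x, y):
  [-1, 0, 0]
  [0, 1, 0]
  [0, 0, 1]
The metric is diagonal, so its eigenvalues are the diagonal entries: -1, 1, 1 (at a generic point, where coordinate-dependent entries are positive).
2 positive, 1 negative.
(2, 1) - Lorentzian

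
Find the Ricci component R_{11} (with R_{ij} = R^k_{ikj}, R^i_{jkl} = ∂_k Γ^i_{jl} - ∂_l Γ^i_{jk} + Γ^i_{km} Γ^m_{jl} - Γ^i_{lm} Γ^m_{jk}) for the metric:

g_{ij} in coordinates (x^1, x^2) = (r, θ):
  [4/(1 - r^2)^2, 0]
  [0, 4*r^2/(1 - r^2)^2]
Non-zero Christoffel symbols (Γ^k_{ij} = Γ^k_{ji}):
Γ^r_{r r} = 2*r/(1 - r^2)
Γ^r_{θ θ} = (r^3 + r)/(r^2 - 1)
Γ^θ_{r θ} = (-r^2 - 1)/(r^3 - r)
R^r_{r r r} = 0 (a repeated index in an antisymmetric pair)
R^θ_{r θ r} = ∂_θ Γ^θ_{r r} - ∂_r Γ^θ_{r θ} + Γ^θ_{θ m} Γ^m_{r r} - Γ^θ_{r m} Γ^m_{r θ}
  = (0) - ((r^4 + 4*r^2 - 1)/(r^3 - r)^2) + (2*(r^2 + 1)/(r^2 - 1)^2) - ((r^2 + 1)^2/(r^3 - r)^2) = -4/(r^2 - 1)^2
R_{rr} = R^r_{r r r} + R^θ_{r θ r} = (0) + (-4/(r^2 - 1)^2) = -4/(r^2 - 1)^2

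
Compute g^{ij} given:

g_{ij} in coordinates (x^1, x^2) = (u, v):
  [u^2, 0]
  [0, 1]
The metric is diagonal, so g^{ij} is diagonal with entries 1/g_{ii}: diag(1/(u^2), 1).
g^{ij}:
  [1/u^2, 0]
  [0, 1]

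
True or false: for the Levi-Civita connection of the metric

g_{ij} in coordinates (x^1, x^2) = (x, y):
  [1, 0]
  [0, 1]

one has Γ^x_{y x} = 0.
Γ^x_{y x} = (1/2) g^{xx} (∂_y g_{xx} + ∂_x g_{xy} - ∂_x g_{yx}) = (1/2)(1)((0) + (0) - (0)) = 0
This equals the proposed value 0.
True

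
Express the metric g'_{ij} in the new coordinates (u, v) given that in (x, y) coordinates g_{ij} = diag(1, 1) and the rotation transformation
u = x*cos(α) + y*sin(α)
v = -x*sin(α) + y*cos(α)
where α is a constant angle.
Invert the transformation: x = u*cos(α) - v*sin(α), y = u*sin(α) + v*cos(α)
g'_{ij} = (∂x^k/∂x'^i)(∂x^l/∂x'^j) g_{kl}; with g_{kl} = δ_{kl} this is Σ_k (∂x^k/∂x'^i)(∂x^k/∂x'^j).
Jacobian: ∂x/∂u = cos(α), ∂x/∂v = -sin(α), ∂y/∂u = sin(α), ∂y/∂v = cos(α)
g'_{uu} = (cos(α))(cos(α)) + (sin(α))(sin(α)) = 1
g'_{uv} = (cos(α))(-sin(α)) + (sin(α))(cos(α)) = 0
g'_{vv} = (-sin(α))(-sin(α)) + (cos(α))(cos(α)) = 1
g'_{ij} = diag(1, 1)
The Euclidean metric is invariant under rotations.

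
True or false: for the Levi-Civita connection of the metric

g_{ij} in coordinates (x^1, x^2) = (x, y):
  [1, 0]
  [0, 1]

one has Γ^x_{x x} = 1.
Γ^x_{x x} = (1/2) g^{xx} (∂_x g_{xx} + ∂_x g_{xx} - ∂_x g_{xx}) = (1/2)(1)((0) + (0) - (0)) = 0
This differs from the proposed value 1.
False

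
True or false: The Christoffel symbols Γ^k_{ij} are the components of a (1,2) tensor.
Under a change of coordinates Γ picks up an inhomogeneous term ∂²x/∂x'∂x'; e.g. Γ = 0 in Cartesian coordinates but Γ^r_{θθ} = -r in polar coordinates on the same flat plane.
False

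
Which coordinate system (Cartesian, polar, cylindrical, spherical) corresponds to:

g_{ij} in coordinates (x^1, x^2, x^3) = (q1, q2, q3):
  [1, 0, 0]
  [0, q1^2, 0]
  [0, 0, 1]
The line element ds^2 = dq1^2 + q1^2 dq2^2 + dq3^2 is dr^2 + r^2 dθ^2 + dz^2 with q1 = r, q2 = θ, q3 = z.
cylindrical coordinates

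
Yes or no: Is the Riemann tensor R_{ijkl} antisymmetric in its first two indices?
R_{ijkl} = -R_{jikl} (follows from metric compatibility).
Yes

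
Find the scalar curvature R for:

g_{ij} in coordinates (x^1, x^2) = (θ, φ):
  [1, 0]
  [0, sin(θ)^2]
Non-zero Christoffel symbols (Γ^k_{ij} = Γ^k_{ji}):
Γ^θ_{φ φ} = -sin(2*θ)/2
Γ^φ_{θ φ} = 1/tan(θ)
Ricci tensor (R_{ij} = R^k_{ikj}): R_{θθ} = 1, R_{θφ} = 0, R_{φφ} = sin(θ)^2
Inverse metric: g^{θθ} = 1, g^{φφ} = 1/sin(θ)^2
R = g^{ij} R_{ij} = (1)(1) + (1/sin(θ)^2)(sin(θ)^2) = 2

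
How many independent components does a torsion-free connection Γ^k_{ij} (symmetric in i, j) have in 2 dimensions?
Γ^k_{ij} has n choices for the upper index and n(n+1)/2 independent symmetric lower index pairs.
Total = 2 × 2×3/2 = 2 × 3 = 6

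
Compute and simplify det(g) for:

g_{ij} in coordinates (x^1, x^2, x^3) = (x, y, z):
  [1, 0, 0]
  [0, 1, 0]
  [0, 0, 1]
Diagonal metric: det(g) = g_{11}·g_{22}·g_{33}
= (1)·(1)·(1)
det(g) = 1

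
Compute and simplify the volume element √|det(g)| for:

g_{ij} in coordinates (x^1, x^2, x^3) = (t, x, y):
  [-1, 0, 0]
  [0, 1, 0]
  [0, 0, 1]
det(g) = -1
√|det(g)| = 1
Volume element: dV = 1 dt dx dy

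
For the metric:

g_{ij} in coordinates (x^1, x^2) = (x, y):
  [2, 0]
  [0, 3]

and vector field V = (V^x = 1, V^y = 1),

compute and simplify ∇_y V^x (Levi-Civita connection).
All Christoffel symbols are zero.
∇_y V^x = ∂_y V^x + Γ^x_{y j} V^j
  = (0) + (0)(1) + (0)(1)
  = 0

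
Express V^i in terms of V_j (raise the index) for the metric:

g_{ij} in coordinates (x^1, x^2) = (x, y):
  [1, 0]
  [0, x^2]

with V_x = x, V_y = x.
Inverse metric (diagonal): g^{xx} = 1, g^{yy} = 1/x^2
V^i = g^{ij} V_j:
V^x = (1)(x) + (0)(x) = x
V^y = (0)(x) + (1/x^2)(x) = 1/x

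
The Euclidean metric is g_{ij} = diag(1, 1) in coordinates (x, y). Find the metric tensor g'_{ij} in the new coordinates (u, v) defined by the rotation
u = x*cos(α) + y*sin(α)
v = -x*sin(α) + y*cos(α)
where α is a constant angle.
Invert the transformation: x = u*cos(α) - v*sin(α), y = u*sin(α) + v*cos(α)
g'_{ij} = (∂x^k/∂x'^i)(∂x^l/∂x'^j) g_{kl}; with g_{kl} = δ_{kl} this is Σ_k (∂x^k/∂x'^i)(∂x^k/∂x'^j).
Jacobian: ∂x/∂u = cos(α), ∂x/∂v = -sin(α), ∂y/∂u = sin(α), ∂y/∂v = cos(α)
g'_{uu} = (cos(α))(cos(α)) + (sin(α))(sin(α)) = 1
g'_{uv} = (cos(α))(-sin(α)) + (sin(α))(cos(α)) = 0
g'_{vv} = (-sin(α))(-sin(α)) + (cos(α))(cos(α)) = 1
g'_{ij} = diag(1, 1)
The Euclidean metric is invariant under rotations.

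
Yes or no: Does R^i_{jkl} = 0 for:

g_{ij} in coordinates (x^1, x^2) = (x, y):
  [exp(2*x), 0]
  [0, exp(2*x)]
Non-zero Christoffel symbols:
Γ^x_{x x} = 1
Γ^x_{y y} = -1
Γ^y_{x y} = 1
Ricci tensor: R_{xx} = 0, R_{xy} = 0, R_{yy} = 0
All R_{ij} vanish; in 2 dimensions the Riemann tensor is fully determined by the Ricci tensor, so R^i_{jkl} = 0: the metric is flat (curvilinear coordinates on flat space).
Yes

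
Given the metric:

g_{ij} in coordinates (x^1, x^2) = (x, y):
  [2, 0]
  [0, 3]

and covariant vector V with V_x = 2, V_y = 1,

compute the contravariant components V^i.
Inverse metric (diagonal): g^{xx} = 1/2, g^{yy} = 1/3
V^i = g^{ij} V_j:
V^x = (1/2)(2) + (0)(1) = 1
V^y = (0)(2) + (1/3)(1) = 1/3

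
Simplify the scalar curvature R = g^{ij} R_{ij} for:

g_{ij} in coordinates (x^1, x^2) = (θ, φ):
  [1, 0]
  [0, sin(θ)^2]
Non-zero Christoffel symbols (Γ^k_{ij} = Γ^k_{ji}):
Γ^θ_{φ φ} = -sin(2*θ)/2
Γ^φ_{θ φ} = 1/tan(θ)
Ricci tensor (R_{ij} = R^k_{ikj}): R_{θθ} = 1, R_{θφ} = 0, R_{φφ} = sin(θ)^2
Inverse metric: g^{θθ} = 1, g^{φφ} = 1/sin(θ)^2
R = g^{ij} R_{ij} = (1)(1) + (1/sin(θ)^2)(sin(θ)^2) = 2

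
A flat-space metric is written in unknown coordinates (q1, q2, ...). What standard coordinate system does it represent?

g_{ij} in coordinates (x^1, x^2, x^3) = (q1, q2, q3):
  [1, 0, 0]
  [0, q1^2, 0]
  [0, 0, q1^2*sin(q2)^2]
The line element ds^2 = dq1^2 + q1^2 dq2^2 + q1^2 sin(q2)^2 dq3^2 is dr^2 + r^2 dθ^2 + r^2 sin(θ)^2 dφ^2 with q1 = r, q2 = θ, q3 = φ.
spherical coordinates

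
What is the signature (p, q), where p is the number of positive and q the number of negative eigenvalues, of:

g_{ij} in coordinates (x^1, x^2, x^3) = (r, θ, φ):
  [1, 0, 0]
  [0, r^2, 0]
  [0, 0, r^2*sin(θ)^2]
The metric is diagonal, so its eigenvalues are the diagonal entries: 1, r^2, r^2*sin(θ)^2 (at a generic point, where coordinate-dependent entries are positive).
3 positive, 0 negative.
(3, 0) - Riemannian (positive definite)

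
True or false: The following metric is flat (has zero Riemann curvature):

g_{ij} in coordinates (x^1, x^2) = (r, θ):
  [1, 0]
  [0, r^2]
Non-zero Christoffel symbols:
Γ^r_{θ θ} = -r
Γ^θ_{r θ} = 1/r
Ricci tensor: R_{rr} = 0, R_{rθ} = 0, R_{θθ} = 0
All R_{ij} vanish; in 2 dimensions the Riemann tensor is fully determined by the Ricci tensor, so R^i_{jkl} = 0: the metric is flat (curvilinear coordinates on flat space).
True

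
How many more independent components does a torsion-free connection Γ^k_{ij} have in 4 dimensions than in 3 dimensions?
Independent components in n dimensions: n × n(n+1)/2 = n^2(n+1)/2.
4D: 4 × 10 = 40
3D: 3 × 6 = 18
Difference = 40 - 18 = 22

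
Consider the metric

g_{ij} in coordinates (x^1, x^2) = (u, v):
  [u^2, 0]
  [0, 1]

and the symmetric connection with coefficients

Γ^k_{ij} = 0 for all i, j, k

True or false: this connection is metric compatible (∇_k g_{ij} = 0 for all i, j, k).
Using ∇_k g_{ij} = ∂_k g_{ij} - Γ^m_{ki} g_{mj} - Γ^m_{kj} g_{im}:
∇_u g_{uu} = (2*u) - (0) - (0) = 2*u ≠ 0
So the connection is not metric compatible (it is not the Levi-Civita connection).
False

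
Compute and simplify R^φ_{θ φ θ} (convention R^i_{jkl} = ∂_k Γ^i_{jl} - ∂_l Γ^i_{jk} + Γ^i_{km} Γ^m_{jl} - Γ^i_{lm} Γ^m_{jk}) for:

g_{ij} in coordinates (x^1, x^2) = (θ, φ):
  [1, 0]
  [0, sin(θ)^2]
Non-zero Christoffel symbols (Γ^k_{ij} = Γ^k_{ji}):
Γ^θ_{φ φ} = -sin(2*θ)/2
Γ^φ_{θ φ} = 1/tan(θ)
R^φ_{θ φ θ} = ∂_φ Γ^φ_{θ θ} - ∂_θ Γ^φ_{θ φ} + Γ^φ_{φ m} Γ^m_{θ θ} - Γ^φ_{θ m} Γ^m_{θ φ}
  = (0) - (-1/sin(θ)^2) + (0) - (1/tan(θ)^2) = 1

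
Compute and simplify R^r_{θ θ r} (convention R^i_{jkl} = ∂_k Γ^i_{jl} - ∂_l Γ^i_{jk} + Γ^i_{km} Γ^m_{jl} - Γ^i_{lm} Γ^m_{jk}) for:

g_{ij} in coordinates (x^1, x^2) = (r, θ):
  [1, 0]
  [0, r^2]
Non-zero Christoffel symbols (Γ^k_{ij} = Γ^k_{ji}):
Γ^r_{θ θ} = -r
Γ^θ_{r θ} = 1/r
R^r_{θ θ r} = ∂_θ Γ^r_{θ r} - ∂_r Γ^r_{θ θ} + Γ^r_{θ m} Γ^m_{θ r} - Γ^r_{r m} Γ^m_{θ θ}
  = (0) - (-1) + (-1) - (0) = 0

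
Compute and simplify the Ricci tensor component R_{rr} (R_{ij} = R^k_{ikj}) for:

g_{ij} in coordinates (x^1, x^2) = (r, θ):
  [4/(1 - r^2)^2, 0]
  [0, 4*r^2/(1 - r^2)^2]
Non-zero Christoffel symbols (Γ^k_{ij} = Γ^k_{ji}):
Γ^r_{r r} = 2*r/(1 - r^2)
Γ^r_{θ θ} = (r^3 + r)/(r^2 - 1)
Γ^θ_{r θ} = (-r^2 - 1)/(r^3 - r)
R^r_{r r r} = 0 (a repeated index in an antisymmetric pair)
R^θ_{r θ r} = ∂_θ Γ^θ_{r r} - ∂_r Γ^θ_{r θ} + Γ^θ_{θ m} Γ^m_{r r} - Γ^θ_{r m} Γ^m_{r θ}
  = (0) - ((r^4 + 4*r^2 - 1)/(r^3 - r)^2) + (2*(r^2 + 1)/(r^2 - 1)^2) - ((r^2 + 1)^2/(r^3 - r)^2) = -4/(r^2 - 1)^2
R_{rr} = R^r_{r r r} + R^θ_{r θ r} = (0) + (-4/(r^2 - 1)^2) = -4/(r^2 - 1)^2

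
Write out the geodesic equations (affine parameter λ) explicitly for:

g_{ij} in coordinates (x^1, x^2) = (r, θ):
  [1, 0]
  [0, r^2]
Geodesic equation: d^2x^k/dλ^2 + Γ^k_{ij} (dx^i/dλ)(dx^j/dλ) = 0.
Non-zero Christoffel symbols:
Γ^r_{θ θ} = -r
Γ^θ_{r θ} = 1/r
Substituting (the symmetric pair Γ^k_{ij}, Γ^k_{ji} combines into a factor 2):
d^2r/dλ^2 - r (dθ/dλ)^2 = 0
d^2θ/dλ^2 + (2/r) (dr/dλ)(dθ/dλ) = 0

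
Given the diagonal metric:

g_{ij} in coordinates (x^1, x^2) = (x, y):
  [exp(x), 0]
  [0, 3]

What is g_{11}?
With x^1 = x, x^2 = y, g_{11} = g_{xx} is the row-1, column-1 entry of the matrix.
g_{11} = exp(x)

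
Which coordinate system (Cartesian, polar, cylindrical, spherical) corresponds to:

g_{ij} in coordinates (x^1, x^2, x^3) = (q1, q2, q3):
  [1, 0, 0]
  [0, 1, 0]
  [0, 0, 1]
All components are constant and the metric is the identity, i.e. orthonormal rectilinear coordinates.
Cartesian (3D) coordinates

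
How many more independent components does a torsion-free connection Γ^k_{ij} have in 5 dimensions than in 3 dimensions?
Independent components in n dimensions: n × n(n+1)/2 = n^2(n+1)/2.
5D: 5 × 15 = 75
3D: 3 × 6 = 18
Difference = 75 - 18 = 57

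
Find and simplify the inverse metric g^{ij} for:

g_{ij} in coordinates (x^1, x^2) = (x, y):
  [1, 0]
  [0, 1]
The metric is diagonal, so g^{ij} is diagonal with entries 1/g_{ii}: diag(1, 1).
g^{ij}:
  [1, 0]
  [0, 1]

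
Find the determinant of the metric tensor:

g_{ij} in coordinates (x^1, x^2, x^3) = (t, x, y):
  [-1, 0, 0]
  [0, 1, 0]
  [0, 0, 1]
Diagonal metric: det(g) = g_{11}·g_{22}·g_{33}
= (-1)·(1)·(1)
det(g) = -1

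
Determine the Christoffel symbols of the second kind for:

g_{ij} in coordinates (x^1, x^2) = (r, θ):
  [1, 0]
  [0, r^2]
Using Γ^k_{ij} = (1/2) g^{km} (∂_i g_{mj} + ∂_j g_{mi} - ∂_m g_{ij}); the metric is diagonal, so only the m = k term contributes.
Non-zero symbols (using the symmetry Γ^k_{ij} = Γ^k_{ji}):
Γ^r_{θ θ} = (1/2) g^{rr} (∂_θ g_{rθ} + ∂_θ g_{rθ} - ∂_r g_{θθ}) = (1/2)(1)((0) + (0) - (2*r)) = -r
Γ^θ_{r θ} = (1/2) g^{θθ} (∂_r g_{θθ} + ∂_θ g_{θr} - ∂_θ g_{rθ}) = (1/2)(1/r^2)((2*r) + (0) - (0)) = 1/r
All other Christoffel symbols are zero.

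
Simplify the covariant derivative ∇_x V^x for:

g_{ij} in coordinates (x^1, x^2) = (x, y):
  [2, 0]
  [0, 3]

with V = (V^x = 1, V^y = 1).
All Christoffel symbols are zero.
∇_x V^x = ∂_x V^x + Γ^x_{x j} V^j
  = (0) + (0)(1) + (0)(1)
  = 0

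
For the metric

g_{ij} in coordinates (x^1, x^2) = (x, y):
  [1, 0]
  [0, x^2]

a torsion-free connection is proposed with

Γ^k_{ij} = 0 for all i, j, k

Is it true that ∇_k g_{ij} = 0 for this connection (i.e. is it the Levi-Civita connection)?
Using ∇_k g_{ij} = ∂_k g_{ij} - Γ^m_{ki} g_{mj} - Γ^m_{kj} g_{im}:
∇_x g_{yy} = (2*x) - (0) - (0) = 2*x ≠ 0
So the connection is not metric compatible (it is not the Levi-Civita connection).
No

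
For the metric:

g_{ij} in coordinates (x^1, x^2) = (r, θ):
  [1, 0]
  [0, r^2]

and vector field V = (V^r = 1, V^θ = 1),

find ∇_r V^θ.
Non-zero Christoffel symbols:
Γ^r_{θ θ} = -r
Γ^θ_{r θ} = 1/r
∇_r V^θ = ∂_r V^θ + Γ^θ_{r j} V^j
  = (0) + (0)(1) + (1/r)(1)
  = 1/r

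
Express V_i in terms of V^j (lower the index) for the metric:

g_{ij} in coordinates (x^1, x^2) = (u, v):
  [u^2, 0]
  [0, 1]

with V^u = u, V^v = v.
V_i = g_{ij} V^j:
V_u = (u^2)(u) + (0)(v) = u^3
V_v = (0)(u) + (1)(v) = v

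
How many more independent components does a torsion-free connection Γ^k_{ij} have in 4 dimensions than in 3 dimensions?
Independent components in n dimensions: n × n(n+1)/2 = n^2(n+1)/2.
4D: 4 × 10 = 40
3D: 3 × 6 = 18
Difference = 40 - 18 = 22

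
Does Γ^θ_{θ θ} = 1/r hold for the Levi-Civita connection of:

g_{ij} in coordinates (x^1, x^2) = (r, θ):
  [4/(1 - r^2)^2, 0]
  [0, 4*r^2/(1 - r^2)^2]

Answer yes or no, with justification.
Γ^θ_{θ θ} = (1/2) g^{θθ} (∂_θ g_{θθ} + ∂_θ g_{θθ} - ∂_θ g_{θθ}) = (1/2)((1 - r^2)^2/(4*r^2))((0) + (0) - (0)) = 0
This differs from the proposed value 1/r.
No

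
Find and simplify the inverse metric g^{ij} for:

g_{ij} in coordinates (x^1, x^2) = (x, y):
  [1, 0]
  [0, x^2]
The metric is diagonal, so g^{ij} is diagonal with entries 1/g_{ii}: diag(1, 1/(x^2)).
g^{ij}:
  [1, 0]
  [0, 1/x^2]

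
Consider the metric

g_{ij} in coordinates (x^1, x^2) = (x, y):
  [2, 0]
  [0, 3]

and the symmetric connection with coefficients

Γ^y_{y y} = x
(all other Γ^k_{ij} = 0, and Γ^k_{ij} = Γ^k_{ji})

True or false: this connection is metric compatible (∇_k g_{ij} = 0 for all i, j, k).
Using ∇_k g_{ij} = ∂_k g_{ij} - Γ^m_{ki} g_{mj} - Γ^m_{kj} g_{im}:
∇_y g_{yy} = (0) - (3*x) - (3*x) = -6*x ≠ 0
So the connection is not metric compatible (it is not the Levi-Civita connection).
False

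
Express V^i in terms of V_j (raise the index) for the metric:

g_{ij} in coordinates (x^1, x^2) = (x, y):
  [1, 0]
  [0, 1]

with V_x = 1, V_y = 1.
Inverse metric (diagonal): g^{xx} = 1, g^{yy} = 1
V^i = g^{ij} V_j:
V^x = (1)(1) + (0)(1) = 1
V^y = (0)(1) + (1)(1) = 1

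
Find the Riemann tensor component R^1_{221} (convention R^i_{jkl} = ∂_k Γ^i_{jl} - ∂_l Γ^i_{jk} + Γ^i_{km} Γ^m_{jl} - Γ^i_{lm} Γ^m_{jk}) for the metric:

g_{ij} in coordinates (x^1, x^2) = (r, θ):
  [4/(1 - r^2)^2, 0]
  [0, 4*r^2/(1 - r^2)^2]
Non-zero Christoffel symbols (Γ^k_{ij} = Γ^k_{ji}):
Γ^r_{r r} = 2*r/(1 - r^2)
Γ^r_{θ θ} = (r^3 + r)/(r^2 - 1)
Γ^θ_{r θ} = (-r^2 - 1)/(r^3 - r)
R^r_{θ θ r} = ∂_θ Γ^r_{θ r} - ∂_r Γ^r_{θ θ} + Γ^r_{θ m} Γ^m_{θ r} - Γ^r_{r m} Γ^m_{θ θ}
  = (0) - ((r^4 - 4*r^2 - 1)/(r^2 - 1)^2) + (-(r^2 + 1)^2/(r^2 - 1)^2) - (-2*r^2*(r^2 + 1)/(r^2 - 1)^2) = 4*r^2/(r^2 - 1)^2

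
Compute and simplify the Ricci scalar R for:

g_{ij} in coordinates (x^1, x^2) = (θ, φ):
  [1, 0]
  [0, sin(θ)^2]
Non-zero Christoffel symbols (Γ^k_{ij} = Γ^k_{ji}):
Γ^θ_{φ φ} = -sin(2*θ)/2
Γ^φ_{θ φ} = 1/tan(θ)
Ricci tensor (R_{ij} = R^k_{ikj}): R_{θθ} = 1, R_{θφ} = 0, R_{φφ} = sin(θ)^2
Inverse metric: g^{θθ} = 1, g^{φφ} = 1/sin(θ)^2
R = g^{ij} R_{ij} = (1)(1) + (1/sin(θ)^2)(sin(θ)^2) = 2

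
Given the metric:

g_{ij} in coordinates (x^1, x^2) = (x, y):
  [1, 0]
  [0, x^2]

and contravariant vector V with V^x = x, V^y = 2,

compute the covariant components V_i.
V_i = g_{ij} V^j:
V_x = (1)(x) + (0)(2) = x
V_y = (0)(x) + (x^2)(2) = 2*x^2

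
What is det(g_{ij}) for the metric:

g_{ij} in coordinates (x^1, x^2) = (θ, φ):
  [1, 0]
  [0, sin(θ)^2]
For a 2×2 metric: det(g) = g_{11}·g_{22} - g_{12}·g_{21}
= (1)·(sin(θ)^2) - (0)·(0)
= sin(θ)^2 - 0
det(g) = sin(θ)^2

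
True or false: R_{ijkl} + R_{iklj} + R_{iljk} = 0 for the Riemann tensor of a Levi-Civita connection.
This is the first (algebraic) Bianchi identity.
True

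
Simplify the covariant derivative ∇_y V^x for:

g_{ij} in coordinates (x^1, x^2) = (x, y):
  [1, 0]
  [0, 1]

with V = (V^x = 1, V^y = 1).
All Christoffel symbols are zero.
∇_y V^x = ∂_y V^x + Γ^x_{y j} V^j
  = (0) + (0)(1) + (0)(1)
  = 0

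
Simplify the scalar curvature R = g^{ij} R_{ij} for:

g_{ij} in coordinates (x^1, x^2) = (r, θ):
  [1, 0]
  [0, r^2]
Non-zero Christoffel symbols (Γ^k_{ij} = Γ^k_{ji}):
Γ^r_{θ θ} = -r
Γ^θ_{r θ} = 1/r
Ricci tensor (R_{ij} = R^k_{ikj}): R_{rr} = 0, R_{rθ} = 0, R_{θθ} = 0
Inverse metric: g^{rr} = 1, g^{θθ} = 1/r^2
R = g^{ij} R_{ij} = (1)(0) + (1/r^2)(0) = 0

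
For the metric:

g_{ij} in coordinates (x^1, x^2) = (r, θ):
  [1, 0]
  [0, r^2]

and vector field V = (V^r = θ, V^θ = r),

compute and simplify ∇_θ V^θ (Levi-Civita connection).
Non-zero Christoffel symbols:
Γ^r_{θ θ} = -r
Γ^θ_{r θ} = 1/r
∇_θ V^θ = ∂_θ V^θ + Γ^θ_{θ j} V^j
  = (0) + (1/r)(θ) + (0)(r)
  = θ/r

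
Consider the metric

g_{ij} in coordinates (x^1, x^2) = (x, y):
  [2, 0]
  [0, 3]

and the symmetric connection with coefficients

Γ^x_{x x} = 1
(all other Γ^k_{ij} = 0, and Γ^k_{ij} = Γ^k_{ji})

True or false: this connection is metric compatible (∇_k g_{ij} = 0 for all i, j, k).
Using ∇_k g_{ij} = ∂_k g_{ij} - Γ^m_{ki} g_{mj} - Γ^m_{kj} g_{im}:
∇_x g_{xx} = (0) - (2) - (2) = -4 ≠ 0
So the connection is not metric compatible (it is not the Levi-Civita connection).
False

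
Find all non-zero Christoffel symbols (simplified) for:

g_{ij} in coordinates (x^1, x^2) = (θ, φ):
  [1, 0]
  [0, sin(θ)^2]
Using Γ^k_{ij} = (1/2) g^{km} (∂_i g_{mj} + ∂_j g_{mi} - ∂_m g_{ij}); the metric is diagonal, so only the m = k term contributes.
Non-zero symbols (using the symmetry Γ^k_{ij} = Γ^k_{ji}):
Γ^θ_{φ φ} = (1/2) g^{θθ} (∂_φ g_{θφ} + ∂_φ g_{θφ} - ∂_θ g_{φφ}) = (1/2)(1)((0) + (0) - (sin(2*θ))) = -sin(2*θ)/2
Γ^φ_{θ φ} = (1/2) g^{φφ} (∂_θ g_{φφ} + ∂_φ g_{φθ} - ∂_φ g_{θφ}) = (1/2)(1/sin(θ)^2)((sin(2*θ)) + (0) - (0)) = 1/tan(θ)
All other Christoffel symbols are zero.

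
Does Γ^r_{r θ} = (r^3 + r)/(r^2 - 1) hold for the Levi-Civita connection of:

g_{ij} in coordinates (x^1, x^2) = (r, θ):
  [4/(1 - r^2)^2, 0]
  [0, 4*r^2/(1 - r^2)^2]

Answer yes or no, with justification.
Γ^r_{r θ} = (1/2) g^{rr} (∂_r g_{rθ} + ∂_θ g_{rr} - ∂_r g_{rθ}) = (1/2)((1 - r^2)^2/4)((0) + (0) - (0)) = 0
This differs from the proposed value (r^3 + r)/(r^2 - 1).
No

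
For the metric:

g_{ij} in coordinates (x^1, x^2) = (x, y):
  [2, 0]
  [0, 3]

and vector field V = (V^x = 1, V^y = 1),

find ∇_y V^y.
All Christoffel symbols are zero.
∇_y V^y = ∂_y V^y + Γ^y_{y j} V^j
  = (0) + (0)(1) + (0)(1)
  = 0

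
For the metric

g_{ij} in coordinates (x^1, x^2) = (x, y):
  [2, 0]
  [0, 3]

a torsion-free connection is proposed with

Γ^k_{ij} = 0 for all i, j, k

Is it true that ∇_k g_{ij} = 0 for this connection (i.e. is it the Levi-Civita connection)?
Using ∇_k g_{ij} = ∂_k g_{ij} - Γ^m_{ki} g_{mj} - Γ^m_{kj} g_{im}:
e.g. ∇_y g_{yy} = (0) - (0) - (0) = 0
Every component ∇_k g_{ij} vanishes: the connection is metric compatible.
Yes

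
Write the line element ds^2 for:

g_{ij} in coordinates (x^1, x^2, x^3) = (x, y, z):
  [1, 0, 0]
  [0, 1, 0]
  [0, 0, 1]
ds^2 = g_{ij} dx^i dx^j; only the non-zero components contribute.
ds^2 = dx^2 + dy^2 + dz^2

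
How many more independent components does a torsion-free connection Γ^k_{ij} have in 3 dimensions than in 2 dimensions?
Independent components in n dimensions: n × n(n+1)/2 = n^2(n+1)/2.
3D: 3 × 6 = 18
2D: 2 × 3 = 6
Difference = 18 - 6 = 12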